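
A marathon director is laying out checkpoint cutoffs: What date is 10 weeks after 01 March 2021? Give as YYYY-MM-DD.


Start: 2021-03-01
Weeks to add: 10
Convert to days: 10 x 7 = 70 days
Add 70 days to 2021-03-01
Result: 2021-05-10

2021-05-10


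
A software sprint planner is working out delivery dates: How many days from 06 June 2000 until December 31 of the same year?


Start: June 06, 2000
End: December 31, 2000
Days left in June: 24
July: 31
August: 31
September: 30
October: 31
... plus remaining months
Sum of remaining months: 184
Total: 24 + 184 = 208

208


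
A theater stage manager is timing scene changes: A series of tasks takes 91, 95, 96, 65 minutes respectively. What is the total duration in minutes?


Durations: 91, 95, 96, 65
Running sum: 91
+ 95 = 186
+ 96 = 282
+ 65 = 347
Total duration: 347 minutes
That is 5 hours and 47 minutes

347


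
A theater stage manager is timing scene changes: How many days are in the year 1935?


Year: 1935
Check leap year rules:
Divisible by 4? No
1935 is not a leap year
Days: 365

365


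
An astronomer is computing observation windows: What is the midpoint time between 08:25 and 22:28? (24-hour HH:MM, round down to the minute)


Start time: 08:25 = 505 minutes from midnight
End time: 22:28 = 1348 minutes from midnight
Sum: 505 + 1348 = 1853
Midpoint: 1853 / 2 = 926 minutes
Convert: 926 / 60 = 15 hours, 26 minutes
Result: 15:26

15:26


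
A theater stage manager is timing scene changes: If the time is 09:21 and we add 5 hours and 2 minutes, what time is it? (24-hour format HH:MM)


Start time: 09:21
Adding: 5 hours 2 minutes
Minutes: 21 + 2 = 23
Hours: 9 + 5 + 0 = 14
Result: 14:23

14:23


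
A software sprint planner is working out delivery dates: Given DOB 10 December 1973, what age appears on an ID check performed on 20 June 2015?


Birth: 1973-12-10
Reference: 2015-06-20
Year difference: 2015 - 1973 = 42
Has birthday (12-10) occurred by 06-20? No
Birthday not yet reached this year -> subtract 1
Age in full years: 41

41


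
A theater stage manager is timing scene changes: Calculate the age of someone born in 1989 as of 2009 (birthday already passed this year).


Birth year: 1989
Current year: 2009
Age = current year - birth year
Age = 2009 - 1989 = 20

20


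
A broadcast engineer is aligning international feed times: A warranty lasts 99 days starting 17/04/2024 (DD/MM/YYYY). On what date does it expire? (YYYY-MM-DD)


Start: 2024-04-17
Adding 99 days
Days remaining in April: 13
After April: 86 days still to add
May 2024: 31 days, 55 remaining
June 2024: 30 days, 25 remaining
July 2024 has 31 days, need 25
Result: 2024-07-25

2024-07-25


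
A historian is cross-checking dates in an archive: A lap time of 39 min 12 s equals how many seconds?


Minutes: 39
Seconds: 12
Convert minutes to seconds: 39 x 60 = 2340
Add remaining seconds: 2340 + 12 = 2352

2352


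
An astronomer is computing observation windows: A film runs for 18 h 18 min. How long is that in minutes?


Hours: 18
Minutes: 18
Convert hours to minutes: 18 x 60 = 1080
Add remaining minutes: 1080 + 18 = 1098

1098


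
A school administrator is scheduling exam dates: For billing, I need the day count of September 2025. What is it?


Month: September
Year: 2025
September is a 30-day month
Total: 30 days

30


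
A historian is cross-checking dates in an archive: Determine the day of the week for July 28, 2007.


Date: 2007-07-28
January 1, 2007 is a Monday
Day of year: 209
Offset from Jan 1: 208 days
208 mod 7 = 5
Result: Saturday

Saturday


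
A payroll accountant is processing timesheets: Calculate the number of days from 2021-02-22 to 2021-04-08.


Start date: 2021-02-22
End date: 2021-04-08
Feb 2021: +7 days
Mar 2021: +31 days
Apr 2021: +7 days
Total: 45 days

45


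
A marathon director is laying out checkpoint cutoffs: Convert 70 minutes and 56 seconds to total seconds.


Minutes: 70
Extra seconds: 56
Seconds per minute: 60
Minutes to seconds: 70 x 60 = 4200
Total: 4200 + 56 = 4256

4256


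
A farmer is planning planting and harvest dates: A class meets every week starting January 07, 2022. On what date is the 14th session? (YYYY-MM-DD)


First occurrence: 2022-01-07 (occurrence 1)
Each occurrence is 7 days after the previous.
Occurrence 14 is 13 weeks after the first.
13 weeks = 91 days
2022-01-07 + 91 days = 2022-04-08

2022-04-08


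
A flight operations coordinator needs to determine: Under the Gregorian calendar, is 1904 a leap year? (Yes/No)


Year: 1904
Divisible by 4? 1904 / 4 = 476.0 -> Yes
Divisible by 100? 1904 / 100 = 19.04 -> No
Divisible by 4 but not 100, so it IS a leap year

Yes


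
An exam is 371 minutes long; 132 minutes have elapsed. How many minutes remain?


Total budget: 371 minutes
Time used: 132 minutes
Remaining: 371 - 132 = 239 minutes
Percent used: 35.6%
Percent remaining: 64.4%

239


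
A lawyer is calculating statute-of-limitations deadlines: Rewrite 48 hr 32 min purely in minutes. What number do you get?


Hours: 48
Extra minutes: 32
Minutes per hour: 60
Hours to minutes: 48 x 60 = 2880
Total: 2880 + 32 = 2912

2912


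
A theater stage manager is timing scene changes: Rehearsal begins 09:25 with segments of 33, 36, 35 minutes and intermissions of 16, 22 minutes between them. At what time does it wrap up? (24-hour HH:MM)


Start: 09:25 = 565 min from midnight
  after task 1 (33 min): 09:58
  after break (16 min): 10:14
  after task 2 (36 min): 10:50
  after break (22 min): 11:12
  after task 3 (35 min): 11:47
Total elapsed: 142 minutes
End time: 11:47

11:47


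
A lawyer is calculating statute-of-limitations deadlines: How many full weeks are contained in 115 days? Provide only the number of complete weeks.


Total days: 115
Days per week: 7
Division: 115 / 7 = 16 remainder 3
Complete weeks: 16
Remaining days: 3

16


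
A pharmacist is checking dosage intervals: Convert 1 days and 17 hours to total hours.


Days: 1
Extra hours: 17
Hours per day: 24
Days to hours: 1 x 24 = 24
Total: 24 + 17 = 41

41


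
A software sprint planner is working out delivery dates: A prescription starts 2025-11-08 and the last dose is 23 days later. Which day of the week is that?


Start: 2025-11-08 (Saturday)
Step 1 - find target date: add 23 days
  2025-11-08 + 23 days = 2025-12-01
Step 2 - day of week:
  23 mod 7 = 2
  Saturday + 2 days -> Monday
Result: Monday (2025-12-01)

Monday


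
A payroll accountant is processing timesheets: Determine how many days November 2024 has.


Month: November
Year: 2024
November is a 30-day month
Total: 30 days

30


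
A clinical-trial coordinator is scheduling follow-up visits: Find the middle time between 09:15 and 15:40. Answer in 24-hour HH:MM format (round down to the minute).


Start time: 09:15 = 555 minutes from midnight
End time: 15:40 = 940 minutes from midnight
Sum: 555 + 940 = 1495
Midpoint: 1495 / 2 = 747 minutes
Convert: 747 / 60 = 12 hours, 27 minutes
Result: 12:27

12:27


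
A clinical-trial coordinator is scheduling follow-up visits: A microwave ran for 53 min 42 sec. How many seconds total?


Minutes: 53
Extra seconds: 42
Seconds per minute: 60
Minutes to seconds: 53 x 60 = 3180
Total: 3180 + 42 = 3222

3222


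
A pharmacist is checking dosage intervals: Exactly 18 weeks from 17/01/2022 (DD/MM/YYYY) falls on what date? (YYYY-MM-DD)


Start: 2022-01-17
Weeks to add: 18
Convert to days: 18 x 7 = 126 days
Add 126 days to 2022-01-17
Result: 2022-05-23

2022-05-23


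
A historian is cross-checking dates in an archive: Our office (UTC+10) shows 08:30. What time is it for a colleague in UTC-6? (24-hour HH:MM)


Local time: 08:30 at UTC+10 (offset 10h)
Target zone: UTC-6 (offset -6h)
Difference: -6 - (10) = -16 hours
Calculation: 8 + (-16) = -8
Wraparound: (-8) mod 24 = 16
Result: 16:30

16:30


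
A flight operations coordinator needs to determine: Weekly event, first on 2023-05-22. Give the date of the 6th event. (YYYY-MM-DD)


First occurrence: 2023-05-22 (occurrence 1)
Each occurrence is 7 days after the previous.
Occurrence 6 is 5 weeks after the first.
5 weeks = 35 days
2023-05-22 + 35 days = 2023-06-26

2023-06-26


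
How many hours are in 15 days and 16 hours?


Days: 15
Extra hours: 16
Hours per day: 24
Days to hours: 15 x 24 = 360
Total: 360 + 16 = 376

376


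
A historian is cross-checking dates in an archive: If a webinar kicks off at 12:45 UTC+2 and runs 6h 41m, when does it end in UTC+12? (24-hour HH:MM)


Start: 12:45 in UTC+2
Step 1 - add duration:
  minutes: 45 + 41 = 86 (carry 1h)
  hours: 12 + 6 + 1 = 19
  end in UTC+2: 19:26
Step 2 - convert UTC+2 -> UTC+12:
  offset difference: 12 - (2) = 10 hours
  19 + (10) = 29 -> mod 24 = 5
Result: 05:26 in UTC+12

05:26


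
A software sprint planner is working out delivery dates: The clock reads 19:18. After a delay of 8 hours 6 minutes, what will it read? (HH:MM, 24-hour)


Start time: 19:18
Adding: 8 hours 6 minutes
Minutes: 18 + 6 = 24
Hours: 19 + 8 + 0 = 27
Hour wraparound: 27 mod 24 = 3
Result: 03:24

03:24


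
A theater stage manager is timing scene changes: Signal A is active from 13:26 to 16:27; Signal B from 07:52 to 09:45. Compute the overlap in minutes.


Interval A: [806, 987] minutes from midnight
Interval B: [472, 585] minutes from midnight
Overlap start = max(806, 472) = 806
Overlap end = min(987, 585) = 585
End <= start, so the intervals do not overlap: 0 minutes

0


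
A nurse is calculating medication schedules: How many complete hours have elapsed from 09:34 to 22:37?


Start: 09:34
End: 22:37
Hour difference: 22 - 9 = 13 hours
Minute difference: 37 - 34 = 3 minutes
Total minutes: 783
Complete hours: 783 / 60 = 13 (remainder 3)

13


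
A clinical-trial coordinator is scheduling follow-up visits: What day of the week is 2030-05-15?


Date: 2030-05-15
January 1, 2030 is a Tuesday
Day of year: 135
Offset from Jan 1: 134 days
134 mod 7 = 1
Result: Wednesday

Wednesday


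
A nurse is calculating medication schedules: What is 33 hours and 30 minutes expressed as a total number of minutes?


Hours: 33
Minutes: 30
Convert hours to minutes: 33 x 60 = 1980
Add remaining minutes: 1980 + 30 = 2010

2010


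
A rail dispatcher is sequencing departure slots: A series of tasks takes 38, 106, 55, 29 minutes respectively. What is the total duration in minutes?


Durations: 38, 106, 55, 29
Running sum: 38
+ 106 = 144
+ 55 = 199
+ 29 = 228
Total duration: 228 minutes
That is 3 hours and 48 minutes

228


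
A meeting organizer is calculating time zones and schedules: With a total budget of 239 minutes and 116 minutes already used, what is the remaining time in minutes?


Total budget: 239 minutes
Time used: 116 minutes
Remaining: 239 - 116 = 123 minutes
Percent used: 48.5%
Percent remaining: 51.5%

123


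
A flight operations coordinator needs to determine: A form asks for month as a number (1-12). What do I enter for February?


Calendar month order:
1. January
2. February <--
3. March
February is month number 2

2


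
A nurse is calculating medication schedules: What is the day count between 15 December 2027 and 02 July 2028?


Start date: 2027-12-15
End date: 2028-07-02
Dec 2027: +17 days
Jan 2028: +31 days
Feb 2028: +29 days
... (5 more months)
Total: 200 days

200


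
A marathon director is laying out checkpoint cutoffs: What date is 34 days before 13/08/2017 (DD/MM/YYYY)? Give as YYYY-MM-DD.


Start: 2017-08-13
Subtracting 34 days
Days already passed in August: 13
After going back through August: 21 more days to subtract
July 2017 has 31 days, need 21
Result: 2017-07-10

2017-07-10


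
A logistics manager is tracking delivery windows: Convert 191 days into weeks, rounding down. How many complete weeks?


Total days: 191
Days per week: 7
Division: 191 / 7 = 27 remainder 2
Complete weeks: 27
Remaining days: 2

27


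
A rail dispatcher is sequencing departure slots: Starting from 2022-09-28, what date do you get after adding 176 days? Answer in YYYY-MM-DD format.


Start: 2022-09-28
Adding 176 days
Days remaining in September: 2
After September: 174 days still to add
October 2022: 31 days, 143 remaining
November 2022: 30 days, 113 remaining
December 2022: 31 days, 82 remaining
January 2023: 31 days, 51 remaining
Result: 2023-03-23

2023-03-23


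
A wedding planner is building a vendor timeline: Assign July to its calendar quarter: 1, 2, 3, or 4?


Month: July (month 7)
Q1: January-March (months 1-3)
Q2: April-June (months 4-6)
Q3: July-September (months 7-9)
Q4: October-December (months 10-12)
Month 7 falls in Q3

3


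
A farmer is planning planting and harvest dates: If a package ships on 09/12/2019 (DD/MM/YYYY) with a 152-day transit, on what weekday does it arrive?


Start: 2019-12-09 (Monday)
Step 1 - find target date: add 152 days
  2019-12-09 + 152 days = 2020-05-09
Step 2 - day of week:
  152 mod 7 = 5
  Monday + 5 days -> Saturday
Result: Saturday (2020-05-09)

Saturday


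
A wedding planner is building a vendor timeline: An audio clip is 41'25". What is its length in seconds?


Minutes: 41
Seconds: 25
Convert minutes to seconds: 41 x 60 = 2460
Add remaining seconds: 2460 + 25 = 2485

2485


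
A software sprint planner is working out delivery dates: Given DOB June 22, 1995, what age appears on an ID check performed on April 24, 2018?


Birth: 1995-06-22
Reference: 2018-04-24
Year difference: 2018 - 1995 = 23
Has birthday (06-22) occurred by 04-24? No
Birthday not yet reached this year -> subtract 1
Age in full years: 22

22


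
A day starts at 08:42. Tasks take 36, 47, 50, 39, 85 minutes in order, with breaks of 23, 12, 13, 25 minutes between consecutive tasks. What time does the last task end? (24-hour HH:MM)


Start: 08:42 = 522 min from midnight
  after task 1 (36 min): 09:18
  after break (23 min): 09:41
  after task 2 (47 min): 10:28
  after break (12 min): 10:40
  after task 3 (50 min): 11:30
  after break (13 min): 11:43
  after task 4 (39 min): 12:22
  after break (25 min): 12:47
  after task 5 (85 min): 14:12
Total elapsed: 330 minutes
End time: 14:12

14:12


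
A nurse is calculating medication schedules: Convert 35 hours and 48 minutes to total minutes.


Hours: 35
Extra minutes: 48
Minutes per hour: 60
Hours to minutes: 35 x 60 = 2100
Total: 2100 + 48 = 2148

2148


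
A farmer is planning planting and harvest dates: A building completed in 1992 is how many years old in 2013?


Birth year: 1992
Current year: 2013
Age = current year - birth year
Age = 2013 - 1992 = 21

21


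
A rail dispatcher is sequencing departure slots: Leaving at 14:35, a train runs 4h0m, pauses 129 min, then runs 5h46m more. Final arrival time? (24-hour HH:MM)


Depart: 14:35
Leg 1: +240 min -> 18:35
Layover: +129 min -> 20:44
Leg 2: +346 min -> 02:30
Total travel: 715 minutes = 11h 55m
Arrival: 02:30

02:30


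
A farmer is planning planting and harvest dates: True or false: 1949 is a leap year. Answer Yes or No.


Year: 1949
Divisible by 4? 1949 / 4 = 487.25 -> No
Not divisible by 4, so NOT a leap year

No


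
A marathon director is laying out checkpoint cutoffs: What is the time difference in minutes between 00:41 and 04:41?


Start time: 00:41 = 41 minutes from midnight
End time: 04:41 = 281 minutes from midnight
Difference: 281 - 41 = 240 minutes
That is 4 hours and 0 minutes

240


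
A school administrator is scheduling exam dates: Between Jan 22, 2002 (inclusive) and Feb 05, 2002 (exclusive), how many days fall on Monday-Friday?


Start: 2002-01-22 (Tuesday)
End (exclusive): 2002-02-05 (Tuesday)
Total calendar days: 14
Full weeks: 14 // 7 = 2 -> 10 weekdays
Remaining 0 days starting on Tuesday:
Total business days: 10 + 0 = 10

10


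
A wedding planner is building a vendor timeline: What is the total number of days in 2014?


Year: 2014
Check leap year rules:
Divisible by 4? No
2014 is not a leap year
Days: 365

365


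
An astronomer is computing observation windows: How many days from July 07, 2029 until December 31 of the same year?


Start: July 07, 2029
End: December 31, 2029
Days left in July: 24
August: 31
September: 30
October: 31
November: 30
... plus remaining months
Sum of remaining months: 153
Total: 24 + 153 = 177

177


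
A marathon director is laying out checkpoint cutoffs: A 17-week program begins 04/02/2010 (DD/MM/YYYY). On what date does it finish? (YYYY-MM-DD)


Start: 2010-02-04
Weeks to add: 17
Convert to days: 17 x 7 = 119 days
Add 119 days to 2010-02-04
Result: 2010-06-03

2010-06-03


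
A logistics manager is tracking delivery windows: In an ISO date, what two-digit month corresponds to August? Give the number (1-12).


Calendar month order:
7. July
8. August <--
9. September
August is month number 8

8


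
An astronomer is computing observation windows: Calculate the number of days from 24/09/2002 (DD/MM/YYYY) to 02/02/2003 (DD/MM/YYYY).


Start date: 2002-09-24
End date: 2003-02-02
Sep 2002: +7 days
Oct 2002: +31 days
Nov 2002: +30 days
... (3 more months)
Total: 131 days

131


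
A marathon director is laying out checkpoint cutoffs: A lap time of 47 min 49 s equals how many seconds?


Minutes: 47
Seconds: 49
Convert minutes to seconds: 47 x 60 = 2820
Add remaining seconds: 2820 + 49 = 2869

2869


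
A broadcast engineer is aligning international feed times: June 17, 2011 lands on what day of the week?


Date: 2011-06-17
January 1, 2011 is a Saturday
Day of year: 168
Offset from Jan 1: 167 days
167 mod 7 = 6
Result: Friday

Friday


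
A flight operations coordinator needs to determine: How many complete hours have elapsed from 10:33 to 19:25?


Start: 10:33
End: 19:25
Hour difference: 19 - 10 = 9 hours
Minute difference: 25 - 33 = -8 minutes
Total minutes: 532
Complete hours: 532 / 60 = 8 (remainder 52)

8


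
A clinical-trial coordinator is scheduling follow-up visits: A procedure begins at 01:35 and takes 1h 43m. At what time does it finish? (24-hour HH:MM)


Start time: 01:35
Adding: 1 hours 43 minutes
Minutes: 35 + 43 = 78
Minute overflow: 78 >= 60, so carry 1 hour, minutes = 18
Hours: 1 + 1 + 1 = 3
Result: 03:18

03:18


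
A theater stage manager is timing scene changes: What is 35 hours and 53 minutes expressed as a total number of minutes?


Hours: 35
Minutes: 53
Convert hours to minutes: 35 x 60 = 2100
Add remaining minutes: 2100 + 53 = 2153

2153


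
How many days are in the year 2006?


Year: 2006
Check leap year rules:
Divisible by 4? No
2006 is not a leap year
Days: 365

365


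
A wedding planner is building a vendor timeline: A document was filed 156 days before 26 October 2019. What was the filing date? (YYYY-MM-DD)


Start: 2019-10-26
Subtracting 156 days
Days already passed in October: 26
After going back through October: 130 more days to subtract
September 2019: 30 days, 100 remaining
August 2019: 31 days, 69 remaining
July 2019: 31 days, 38 remaining
June 2019: 30 days, 8 remaining
Result: 2019-05-23

2019-05-23


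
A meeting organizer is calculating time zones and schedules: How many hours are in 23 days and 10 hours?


Days: 23
Extra hours: 10
Hours per day: 24
Days to hours: 23 x 24 = 552
Total: 552 + 10 = 562

562


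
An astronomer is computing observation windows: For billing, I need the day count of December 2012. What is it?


Month: December
Year: 2012
December is a 31-day month
Total: 31 days

31


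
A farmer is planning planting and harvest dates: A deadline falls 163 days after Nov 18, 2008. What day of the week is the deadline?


Start: 2008-11-18 (Tuesday)
Step 1 - find target date: add 163 days
  2008-11-18 + 163 days = 2009-04-30
Step 2 - day of week:
  163 mod 7 = 2
  Tuesday + 2 days -> Thursday
Result: Thursday (2009-04-30)

Thursday


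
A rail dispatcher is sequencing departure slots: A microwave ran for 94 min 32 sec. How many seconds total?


Minutes: 94
Extra seconds: 32
Seconds per minute: 60
Minutes to seconds: 94 x 60 = 5640
Total: 5640 + 32 = 5672

5672


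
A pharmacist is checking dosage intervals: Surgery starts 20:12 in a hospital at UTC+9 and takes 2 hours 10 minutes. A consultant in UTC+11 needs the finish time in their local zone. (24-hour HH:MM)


Start: 20:12 in UTC+9
Step 1 - add duration:
  minutes: 12 + 10 = 22
  hours: 20 + 2 + 0 = 22
  end in UTC+9: 22:22
Step 2 - convert UTC+9 -> UTC+11:
  offset difference: 11 - (9) = 2 hours
  22 + (2) = 24 -> mod 24 = 0
Result: 00:22 in UTC+11

00:22


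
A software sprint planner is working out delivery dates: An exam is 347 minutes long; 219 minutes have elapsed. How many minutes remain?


Total budget: 347 minutes
Time used: 219 minutes
Remaining: 347 - 219 = 128 minutes
Percent used: 63.1%
Percent remaining: 36.9%

128


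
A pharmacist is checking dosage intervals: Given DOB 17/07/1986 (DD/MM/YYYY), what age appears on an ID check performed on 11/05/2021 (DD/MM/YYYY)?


Birth: 1986-07-17
Reference: 2021-05-11
Year difference: 2021 - 1986 = 35
Has birthday (07-17) occurred by 05-11? No
Birthday not yet reached this year -> subtract 1
Age in full years: 34

34


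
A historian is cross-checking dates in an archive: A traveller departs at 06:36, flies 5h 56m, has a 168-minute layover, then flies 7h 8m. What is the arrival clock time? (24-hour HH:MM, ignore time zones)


Depart: 06:36
Leg 1: +356 min -> 12:32
Layover: +168 min -> 15:20
Leg 2: +428 min -> 22:28
Total travel: 952 minutes = 15h 52m
Arrival: 22:28

22:28


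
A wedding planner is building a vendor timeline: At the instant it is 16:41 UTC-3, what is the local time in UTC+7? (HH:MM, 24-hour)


Local time: 16:41 at UTC-3 (offset -3h)
Target zone: UTC+7 (offset 7h)
Difference: 7 - (-3) = 10 hours
Calculation: 16 + (10) = 26
Wraparound: (26) mod 24 = 2
Result: 02:41

02:41


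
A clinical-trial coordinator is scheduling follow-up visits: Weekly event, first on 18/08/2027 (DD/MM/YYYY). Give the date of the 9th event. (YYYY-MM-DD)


First occurrence: 2027-08-18 (occurrence 1)
Each occurrence is 7 days after the previous.
Occurrence 9 is 8 weeks after the first.
8 weeks = 56 days
2027-08-18 + 56 days = 2027-10-13

2027-10-13


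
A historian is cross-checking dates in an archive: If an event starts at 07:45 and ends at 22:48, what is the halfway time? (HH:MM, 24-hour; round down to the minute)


Start time: 07:45 = 465 minutes from midnight
End time: 22:48 = 1368 minutes from midnight
Sum: 465 + 1368 = 1833
Midpoint: 1833 / 2 = 916 minutes
Convert: 916 / 60 = 15 hours, 16 minutes
Result: 15:16

15:16


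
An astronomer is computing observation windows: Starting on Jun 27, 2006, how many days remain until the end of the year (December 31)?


Start: June 27, 2006
End: December 31, 2006
Days left in June: 3
July: 31
August: 31
September: 30
October: 31
... plus remaining months
Sum of remaining months: 184
Total: 3 + 184 = 187

187


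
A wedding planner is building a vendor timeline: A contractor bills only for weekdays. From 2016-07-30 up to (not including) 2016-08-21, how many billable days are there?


Start: 2016-07-30 (Saturday)
End (exclusive): 2016-08-21 (Sunday)
Total calendar days: 22
Full weeks: 22 // 7 = 3 -> 15 weekdays
Remaining 1 days starting on Saturday:
  Sat(-) -> 0 weekdays
Total business days: 15 + 0 = 15

15


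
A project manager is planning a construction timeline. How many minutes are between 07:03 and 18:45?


Start time: 07:03 = 423 minutes from midnight
End time: 18:45 = 1125 minutes from midnight
Difference: 1125 - 423 = 702 minutes
That is 11 hours and 42 minutes

702


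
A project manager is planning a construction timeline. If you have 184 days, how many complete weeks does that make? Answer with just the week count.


Total days: 184
Days per week: 7
Division: 184 / 7 = 26 remainder 2
Complete weeks: 26
Remaining days: 2

26


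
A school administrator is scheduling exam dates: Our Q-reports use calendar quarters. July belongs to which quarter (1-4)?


Month: July (month 7)
Q1: January-March (months 1-3)
Q2: April-June (months 4-6)
Q3: July-September (months 7-9)
Q4: October-December (months 10-12)
Month 7 falls in Q3

3


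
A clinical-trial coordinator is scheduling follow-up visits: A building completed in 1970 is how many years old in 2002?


Birth year: 1970
Current year: 2002
Age = current year - birth year
Age = 2002 - 1970 = 32

32


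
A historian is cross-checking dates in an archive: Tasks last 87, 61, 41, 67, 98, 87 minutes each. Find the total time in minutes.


Durations: 87, 61, 41, 67, 98, 87
Running sum: 87
+ 61 = 148
+ 41 = 189
+ 67 = 256
+ 98 = 354
+ 87 = 441
Total duration: 441 minutes
That is 7 hours and 21 minutes

441


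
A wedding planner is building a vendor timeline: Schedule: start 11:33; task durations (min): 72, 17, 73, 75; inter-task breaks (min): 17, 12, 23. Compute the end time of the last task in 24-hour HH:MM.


Start: 11:33 = 693 min from midnight
  after task 1 (72 min): 12:45
  after break (17 min): 13:02
  after task 2 (17 min): 13:19
  after break (12 min): 13:31
  after task 3 (73 min): 14:44
  after break (23 min): 15:07
  after task 4 (75 min): 16:22
Total elapsed: 289 minutes
End time: 16:22

16:22


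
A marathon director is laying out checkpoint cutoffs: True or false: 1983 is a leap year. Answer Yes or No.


Year: 1983
Divisible by 4? 1983 / 4 = 495.75 -> No
Not divisible by 4, so NOT a leap year

No


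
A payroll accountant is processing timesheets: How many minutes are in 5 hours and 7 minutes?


Hours: 5
Extra minutes: 7
Minutes per hour: 60
Hours to minutes: 5 x 60 = 300
Total: 300 + 7 = 307

307


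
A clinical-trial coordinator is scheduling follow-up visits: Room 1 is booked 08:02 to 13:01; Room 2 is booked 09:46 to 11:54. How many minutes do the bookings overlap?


Interval A: [482, 781] minutes from midnight
Interval B: [586, 714] minutes from midnight
Overlap start = max(482, 586) = 586
Overlap end = min(781, 714) = 714
Overlap = 714 - 586 = 128 minutes

128


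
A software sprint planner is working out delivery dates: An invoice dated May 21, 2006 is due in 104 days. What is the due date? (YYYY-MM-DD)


Start: 2006-05-21
Adding 104 days
Days remaining in May: 10
After May: 94 days still to add
June 2006: 30 days, 64 remaining
July 2006: 31 days, 33 remaining
August 2006: 31 days, 2 remaining
September 2006 has 30 days, need 2
Result: 2006-09-02

2006-09-02


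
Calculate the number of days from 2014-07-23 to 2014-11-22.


Start date: 2014-07-23
End date: 2014-11-22
Jul 2014: +9 days
Aug 2014: +31 days
Sep 2014: +30 days
Oct 2014: +31 days
Nov 2014: +21 days
Total: 122 days

122


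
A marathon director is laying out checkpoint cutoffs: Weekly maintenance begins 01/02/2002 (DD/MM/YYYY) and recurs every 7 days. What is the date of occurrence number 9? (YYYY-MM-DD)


First occurrence: 2002-02-01 (occurrence 1)
Each occurrence is 7 days after the previous.
Occurrence 9 is 8 weeks after the first.
8 weeks = 56 days
2002-02-01 + 56 days = 2002-03-29

2002-03-29


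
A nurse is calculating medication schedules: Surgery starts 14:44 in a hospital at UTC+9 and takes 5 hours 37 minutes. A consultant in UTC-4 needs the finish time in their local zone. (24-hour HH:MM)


Start: 14:44 in UTC+9
Step 1 - add duration:
  minutes: 44 + 37 = 81 (carry 1h)
  hours: 14 + 5 + 1 = 20
  end in UTC+9: 20:21
Step 2 - convert UTC+9 -> UTC-4:
  offset difference: -4 - (9) = -13 hours
  20 + (-13) = 7 -> mod 24 = 7
Result: 07:21 in UTC-4

07:21


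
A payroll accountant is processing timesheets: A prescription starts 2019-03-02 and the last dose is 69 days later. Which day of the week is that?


Start: 2019-03-02 (Saturday)
Step 1 - find target date: add 69 days
  2019-03-02 + 69 days = 2019-05-10
Step 2 - day of week:
  69 mod 7 = 6
  Saturday + 6 days -> Friday
Result: Friday (2019-05-10)

Friday


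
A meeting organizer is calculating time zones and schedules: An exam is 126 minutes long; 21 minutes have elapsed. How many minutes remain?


Total budget: 126 minutes
Time used: 21 minutes
Remaining: 126 - 21 = 105 minutes
Percent used: 16.7%
Percent remaining: 83.3%

105


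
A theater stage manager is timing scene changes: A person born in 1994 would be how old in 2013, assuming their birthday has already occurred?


Birth year: 1994
Current year: 2013
Age = current year - birth year
Age = 2013 - 1994 = 19

19


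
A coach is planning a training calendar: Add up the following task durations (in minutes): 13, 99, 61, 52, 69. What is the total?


Durations: 13, 99, 61, 52, 69
Running sum: 13
+ 99 = 112
+ 61 = 173
+ 52 = 225
+ 69 = 294
Total duration: 294 minutes
That is 4 hours and 54 minutes

294


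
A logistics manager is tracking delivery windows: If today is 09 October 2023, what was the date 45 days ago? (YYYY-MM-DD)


Start: 2023-10-09
Subtracting 45 days
Days already passed in October: 9
After going back through October: 36 more days to subtract
September 2023: 30 days, 6 remaining
August 2023 has 31 days, need 6
Result: 2023-08-25

2023-08-25


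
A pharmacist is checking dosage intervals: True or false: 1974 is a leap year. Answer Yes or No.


Year: 1974
Divisible by 4? 1974 / 4 = 493.5 -> No
Not divisible by 4, so NOT a leap year

No


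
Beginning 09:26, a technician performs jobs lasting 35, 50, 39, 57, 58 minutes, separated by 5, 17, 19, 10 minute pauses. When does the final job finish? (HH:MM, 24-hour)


Start: 09:26 = 566 min from midnight
  after task 1 (35 min): 10:01
  after break (5 min): 10:06
  after task 2 (50 min): 10:56
  after break (17 min): 11:13
  after task 3 (39 min): 11:52
  after break (19 min): 12:11
  after task 4 (57 min): 13:08
  after break (10 min): 13:18
  after task 5 (58 min): 14:16
Total elapsed: 290 minutes
End time: 14:16

14:16


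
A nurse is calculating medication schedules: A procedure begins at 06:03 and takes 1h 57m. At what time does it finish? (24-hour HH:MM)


Start time: 06:03
Adding: 1 hours 57 minutes
Minutes: 3 + 57 = 60
Minute overflow: 60 >= 60, so carry 1 hour, minutes = 0
Hours: 6 + 1 + 1 = 8
Result: 08:00

08:00


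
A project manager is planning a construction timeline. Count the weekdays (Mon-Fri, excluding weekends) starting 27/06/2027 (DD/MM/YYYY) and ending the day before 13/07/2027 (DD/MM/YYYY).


Start: 2027-06-27 (Sunday)
End (exclusive): 2027-07-13 (Tuesday)
Total calendar days: 16
Full weeks: 16 // 7 = 2 -> 10 weekdays
Remaining 2 days starting on Sunday:
  Sun(-), Mon(w) -> 1 weekdays
Total business days: 10 + 1 = 11

11


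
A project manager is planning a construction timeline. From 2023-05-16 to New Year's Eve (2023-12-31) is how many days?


Start: May 16, 2023
End: December 31, 2023
Days left in May: 15
June: 30
July: 31
August: 31
September: 30
... plus remaining months
Sum of remaining months: 214
Total: 15 + 214 = 229

229


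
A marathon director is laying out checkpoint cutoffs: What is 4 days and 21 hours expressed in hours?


Days: 4
Extra hours: 21
Hours per day: 24
Days to hours: 4 x 24 = 96
Total: 96 + 21 = 117

117


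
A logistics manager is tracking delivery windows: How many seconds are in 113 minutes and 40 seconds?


Minutes: 113
Seconds: 40
Convert minutes to seconds: 113 x 60 = 6780
Add remaining seconds: 6780 + 40 = 6820

6820


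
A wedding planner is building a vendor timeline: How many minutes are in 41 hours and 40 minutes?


Hours: 41
Minutes: 40
Convert hours to minutes: 41 x 60 = 2460
Add remaining minutes: 2460 + 40 = 2500

2500


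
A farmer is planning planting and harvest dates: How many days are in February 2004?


Month: February
Year: 2004
2004 is a leap year
February has 29 days
Total: 29 days

29


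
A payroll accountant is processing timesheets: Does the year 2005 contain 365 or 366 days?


Year: 2005
Check leap year rules:
Divisible by 4? No
2005 is not a leap year
Days: 365

365


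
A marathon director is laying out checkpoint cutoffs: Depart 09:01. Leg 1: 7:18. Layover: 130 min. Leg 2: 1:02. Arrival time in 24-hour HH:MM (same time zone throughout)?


Depart: 09:01
Leg 1: +438 min -> 16:19
Layover: +130 min -> 18:29
Leg 2: +62 min -> 19:31
Total travel: 630 minutes = 10h 30m
Arrival: 19:31

19:31


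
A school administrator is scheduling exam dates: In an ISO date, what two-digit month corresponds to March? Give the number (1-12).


Calendar month order:
2. February
3. March <--
4. April
March is month number 3

3


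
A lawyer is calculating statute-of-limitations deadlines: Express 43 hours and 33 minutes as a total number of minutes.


Hours: 43
Extra minutes: 33
Minutes per hour: 60
Hours to minutes: 43 x 60 = 2580
Total: 2580 + 33 = 2613

2613


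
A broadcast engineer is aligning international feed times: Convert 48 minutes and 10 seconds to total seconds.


Minutes: 48
Extra seconds: 10
Seconds per minute: 60
Minutes to seconds: 48 x 60 = 2880
Total: 2880 + 10 = 2890

2890


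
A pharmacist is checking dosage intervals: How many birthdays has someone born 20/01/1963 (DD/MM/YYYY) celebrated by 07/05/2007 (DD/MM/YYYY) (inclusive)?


Birth: 1963-01-20
Reference: 2007-05-07
Year difference: 2007 - 1963 = 44
Has birthday (01-20) occurred by 05-07? Yes
Age in full years: 44

44


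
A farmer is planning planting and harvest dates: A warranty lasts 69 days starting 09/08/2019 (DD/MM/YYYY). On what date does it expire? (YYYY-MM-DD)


Start: 2019-08-09
Adding 69 days
Days remaining in August: 22
After August: 47 days still to add
September 2019: 30 days, 17 remaining
October 2019 has 31 days, need 17
Result: 2019-10-17

2019-10-17


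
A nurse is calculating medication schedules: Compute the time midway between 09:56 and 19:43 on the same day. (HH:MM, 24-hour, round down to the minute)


Start time: 09:56 = 596 minutes from midnight
End time: 19:43 = 1183 minutes from midnight
Sum: 596 + 1183 = 1779
Midpoint: 1779 / 2 = 889 minutes
Convert: 889 / 60 = 14 hours, 49 minutes
Result: 14:49

14:49


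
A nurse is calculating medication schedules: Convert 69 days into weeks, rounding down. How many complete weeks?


Total days: 69
Days per week: 7
Division: 69 / 7 = 9 remainder 6
Complete weeks: 9
Remaining days: 6

9


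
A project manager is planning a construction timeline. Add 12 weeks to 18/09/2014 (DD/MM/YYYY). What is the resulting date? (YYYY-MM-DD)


Start: 2014-09-18
Weeks to add: 12
Convert to days: 12 x 7 = 84 days
Add 84 days to 2014-09-18
Result: 2014-12-11

2014-12-11


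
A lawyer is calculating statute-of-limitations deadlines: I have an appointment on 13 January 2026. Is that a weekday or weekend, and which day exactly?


Date: 2026-01-13
January 1, 2026 is a Thursday
Day of year: 13
Offset from Jan 1: 12 days
12 mod 7 = 5
Result: Tuesday

Tuesday


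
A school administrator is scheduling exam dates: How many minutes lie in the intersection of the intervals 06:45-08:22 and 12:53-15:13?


Interval A: [405, 502] minutes from midnight
Interval B: [773, 913] minutes from midnight
Overlap start = max(405, 773) = 773
Overlap end = min(502, 913) = 502
End <= start, so the intervals do not overlap: 0 minutes

0


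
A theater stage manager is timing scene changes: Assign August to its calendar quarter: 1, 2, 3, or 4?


Month: August (month 8)
Q1: January-March (months 1-3)
Q2: April-June (months 4-6)
Q3: July-September (months 7-9)
Q4: October-December (months 10-12)
Month 8 falls in Q3

3


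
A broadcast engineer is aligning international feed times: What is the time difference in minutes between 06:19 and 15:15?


Start time: 06:19 = 379 minutes from midnight
End time: 15:15 = 915 minutes from midnight
Difference: 915 - 379 = 536 minutes
That is 8 hours and 56 minutes

536


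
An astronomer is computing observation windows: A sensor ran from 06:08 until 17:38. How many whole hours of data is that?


Start: 06:08
End: 17:38
Hour difference: 17 - 6 = 11 hours
Minute difference: 38 - 8 = 30 minutes
Total minutes: 690
Complete hours: 690 / 60 = 11 (remainder 30)

11


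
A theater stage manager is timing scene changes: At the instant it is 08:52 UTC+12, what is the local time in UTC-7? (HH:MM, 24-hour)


Local time: 08:52 at UTC+12 (offset 12h)
Target zone: UTC-7 (offset -7h)
Difference: -7 - (12) = -19 hours
Calculation: 8 + (-19) = -11
Wraparound: (-11) mod 24 = 13
Result: 13:52

13:52


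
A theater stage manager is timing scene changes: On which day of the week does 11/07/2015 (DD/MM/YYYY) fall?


Date: 2015-07-11
January 1, 2015 is a Thursday
Day of year: 192
Offset from Jan 1: 191 days
191 mod 7 = 2
Result: Saturday

Saturday


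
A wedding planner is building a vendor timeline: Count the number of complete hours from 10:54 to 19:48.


Start: 10:54
End: 19:48
Hour difference: 19 - 10 = 9 hours
Minute difference: 48 - 54 = -6 minutes
Total minutes: 534
Complete hours: 534 / 60 = 8 (remainder 54)

8


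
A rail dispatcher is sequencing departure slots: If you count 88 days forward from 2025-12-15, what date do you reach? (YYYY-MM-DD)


Start: 2025-12-15
Adding 88 days
Days remaining in December: 16
After December: 72 days still to add
January 2026: 31 days, 41 remaining
February 2026: 28 days, 13 remaining
March 2026 has 31 days, need 13
Result: 2026-03-13

2026-03-13


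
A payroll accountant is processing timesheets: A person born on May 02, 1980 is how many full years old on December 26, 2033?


Birth: 1980-05-02
Reference: 2033-12-26
Year difference: 2033 - 1980 = 53
Has birthday (05-02) occurred by 12-26? Yes
Age in full years: 53

53


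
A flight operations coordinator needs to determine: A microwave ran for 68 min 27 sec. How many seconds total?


Minutes: 68
Extra seconds: 27
Seconds per minute: 60
Minutes to seconds: 68 x 60 = 4080
Total: 4080 + 27 = 4107

4107


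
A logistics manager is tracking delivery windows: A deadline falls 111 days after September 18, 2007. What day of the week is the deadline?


Start: 2007-09-18 (Tuesday)
Step 1 - find target date: add 111 days
  2007-09-18 + 111 days = 2008-01-07
Step 2 - day of week:
  111 mod 7 = 6
  Tuesday + 6 days -> Monday
Result: Monday (2008-01-07)

Monday


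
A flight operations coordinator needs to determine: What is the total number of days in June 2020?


Month: June
Year: 2020
June is a 30-day month
Total: 30 days

30


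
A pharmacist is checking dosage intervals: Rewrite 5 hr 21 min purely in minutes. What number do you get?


Hours: 5
Extra minutes: 21
Minutes per hour: 60
Hours to minutes: 5 x 60 = 300
Total: 300 + 21 = 321

321


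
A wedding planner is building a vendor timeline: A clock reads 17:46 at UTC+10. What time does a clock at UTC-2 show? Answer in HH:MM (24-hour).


Local time: 17:46 at UTC+10 (offset 10h)
Target zone: UTC-2 (offset -2h)
Difference: -2 - (10) = -12 hours
Calculation: 17 + (-12) = 5
Result: 05:46

05:46


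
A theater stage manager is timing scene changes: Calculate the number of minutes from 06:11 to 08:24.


Start time: 06:11 = 371 minutes from midnight
End time: 08:24 = 504 minutes from midnight
Difference: 504 - 371 = 133 minutes
That is 2 hours and 13 minutes

133


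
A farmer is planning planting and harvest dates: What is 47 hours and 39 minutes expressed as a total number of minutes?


Hours: 47
Minutes: 39
Convert hours to minutes: 47 x 60 = 2820
Add remaining minutes: 2820 + 39 = 2859

2859


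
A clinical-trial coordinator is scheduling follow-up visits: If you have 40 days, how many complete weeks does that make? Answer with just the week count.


Total days: 40
Days per week: 7
Division: 40 / 7 = 5 remainder 5
Complete weeks: 5
Remaining days: 5

5


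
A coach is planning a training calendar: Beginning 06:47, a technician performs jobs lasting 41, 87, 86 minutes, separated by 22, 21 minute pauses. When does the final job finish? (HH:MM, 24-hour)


Start: 06:47 = 407 min from midnight
  after task 1 (41 min): 07:28
  after break (22 min): 07:50
  after task 2 (87 min): 09:17
  after break (21 min): 09:38
  after task 3 (86 min): 11:04
Total elapsed: 257 minutes
End time: 11:04

11:04
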